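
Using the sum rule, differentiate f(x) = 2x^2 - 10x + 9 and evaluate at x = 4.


Differentiate term by term using power and sum rules:
f(x) = 2x^2 - 10x + 9
f'(x) = 4x - 10
Substitute x = 4:
f'(4) = 4 * 4 - 10
= 16 - 10
= 6

6


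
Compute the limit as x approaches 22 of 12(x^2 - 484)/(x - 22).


Direct substitution gives 0/0, so we factor the numerator.
Factor: 12(x^2 - 484) = 12 * (x - 22)(x + 22)
Cancel the common factor (x - 22):
12(x^2 - 484)/(x - 22) = 12 * (x + 22)
Now substitute x = 22:
= 12 * (22 + 22) = 528

528


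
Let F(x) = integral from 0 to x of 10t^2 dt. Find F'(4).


By the Fundamental Theorem of Calculus (Part 1):
If F(x) = integral from 0 to x of f(t) dt, then F'(x) = f(x)
Here f(t) = 10t^2
So F'(x) = 10x^2
Evaluate at x = 4:
F'(4) = 10 * 4^2
= 10 * 16
= 160

160


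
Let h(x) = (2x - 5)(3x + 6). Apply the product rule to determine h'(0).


Let u(x) = 2x - 5 and v(x) = 3x + 6
u'(x) = 2
v'(x) = 3
Product rule: h'(x) = u'(x)*v(x) + u(x)*v'(x)
= 2 * (3x + 6) + (2x - 5) * 3
At x = 0:
u(0) = 2 * 0 - 5 = -5
v(0) = 3 * 0 + 6 = 6
h'(0) = 2 * 6 + (-5) * 3
= 12 - 15
= -3

-3


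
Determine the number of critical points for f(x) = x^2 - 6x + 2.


Find where f'(x) = 0:
f'(x) = 2x - 6
Set f'(x) = 0:
2x - 6 = 0
x = 6 / 2 = 3
This is a linear equation in x, so there is exactly one solution.
Number of critical points: 1

1


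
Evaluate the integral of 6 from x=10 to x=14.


The integral of a constant k over [a, b] equals k * (b - a).
integral from 10 to 14 of 6 dx
= 6 * (14 - 10)
= 6 * 4
= 24

24


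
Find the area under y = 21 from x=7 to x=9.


The area under a constant function y = 21 is a rectangle.
Width = 9 - 7 = 2
Height = 21
Area = width * height
= 2 * 21
= 42

42


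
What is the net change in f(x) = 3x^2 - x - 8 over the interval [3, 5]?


Net change = f(b) - f(a)
f(x) = 3x^2 - x - 8
Compute f(5):
f(5) = 3 * 5^2 - 1 * 5 - 8
= 75 - 5 - 8
= 62
Compute f(3):
f(3) = 3 * 3^2 - 1 * 3 - 8
= 27 - 3 - 8
= 16
Net change = 62 - 16 = 46

46


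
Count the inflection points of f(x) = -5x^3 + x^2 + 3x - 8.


Inflection points occur where f''(x) = 0 and concavity changes.
f(x) = -5x^3 + x^2 + 3x - 8
f'(x) = -15x^2 + 2x + 3
f''(x) = -30x + 2
Set f''(x) = 0:
-30x + 2 = 0
x = -2 / (-30) = 1/15
Since f''(x) is linear (degree 1), it changes sign at this point.
Therefore there is exactly 1 inflection point.

1


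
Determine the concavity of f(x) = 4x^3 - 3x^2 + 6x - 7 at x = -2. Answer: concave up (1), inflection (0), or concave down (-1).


Concavity is determined by the sign of f''(x).
f(x) = 4x^3 - 3x^2 + 6x - 7
f'(x) = 12x^2 - 6x + 6
f''(x) = 24x - 6
f''(-2) = 24 * (-2) - 6
= -48 - 6
= -54
Since f''(-2) < 0, the function is concave down (-1)

-1


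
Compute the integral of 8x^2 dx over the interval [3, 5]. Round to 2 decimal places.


Find the antiderivative of 8x^2:
F(x) = 8/3 * x^3
Apply the Fundamental Theorem of Calculus:
F(5) - F(3)
= 8/3 * 5^3 - 8/3 * 3^3
= 8/3 * (125 - 27)
= 8/3 * 98
= 784/3 ≈ 261.33

261.33


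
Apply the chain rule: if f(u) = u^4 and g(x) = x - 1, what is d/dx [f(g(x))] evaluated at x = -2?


Using the chain rule: (f(g(x)))' = f'(g(x)) * g'(x)
First, find g(-2):
g(-2) = 1 * (-2) - 1 = -3
Next, f'(u) = 4u^3
And g'(x) = 1
So f'(g(-2)) * g'(-2)
= 4 * (-3)^3 * 1
= 4 * (-27) * 1
= -108

-108


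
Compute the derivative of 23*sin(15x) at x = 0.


Apply the chain rule to differentiate 23*sin(15x):
d/dx [23*sin(15x)]
= 23 * cos(15x) * d/dx(15x)
= 23 * 15 * cos(15x)
= 345 * cos(15x)
Evaluate at x = 0:
= 345 * cos(0)
= 345 * 1
= 345

345


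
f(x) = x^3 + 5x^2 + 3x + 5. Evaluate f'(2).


Differentiate f(x) = x^3 + 5x^2 + 3x + 5 term by term:
f'(x) = 3x^2 + 10x + 3
Substitute x = 2:
f'(2) = 3 * 2^2 + 10 * 2 + 3
= 12 + 20 + 3
= 35

35


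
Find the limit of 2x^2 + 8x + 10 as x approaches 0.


Since polynomials are continuous, we use direct substitution.
lim(x->0) of 2x^2 + 8x + 10
= 2 * 0^2 + 8 * 0 + 10
= 0 + 0 + 10
= 10

10


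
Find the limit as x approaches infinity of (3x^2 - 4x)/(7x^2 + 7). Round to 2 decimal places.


For limits at infinity with equal-degree polynomials,
we compare leading coefficients.
Numerator leading term: 3x^2
Denominator leading term: 7x^2
Divide both by x^2:
lim = (3 - 4/x) / (7 + 7/x^2)
As x -> infinity, the 1/x and 1/x^2 terms vanish:
= 3/7 ≈ 0.43

0.43


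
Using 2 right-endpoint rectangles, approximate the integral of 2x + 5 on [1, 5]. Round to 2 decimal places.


Right Riemann sum uses right endpoints of each subinterval.
Interval: [1, 5], n = 2
dx = (5 - 1) / 2 = 2
Right endpoints: [3, 5]
f values: [11, 15]
Sum = dx * (sum of f values)
= 2 * 26
= 52 = 52.00

52.00


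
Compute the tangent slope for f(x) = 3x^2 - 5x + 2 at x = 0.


The slope of the tangent line equals f'(x) at the point.
f(x) = 3x^2 - 5x + 2
f'(x) = 6x - 5
At x = 0:
f'(0) = 6 * 0 - 5
= 0 - 5
= -5

-5


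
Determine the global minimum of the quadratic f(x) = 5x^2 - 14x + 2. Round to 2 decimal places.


For a quadratic f(x) = ax^2 + bx + c with a > 0, the minimum is at the vertex.
Vertex x-coordinate: x = -b/(2a)
x = -(-14) / (2 * 5)
x = 14/10 = 7/5
Substitute back to find the minimum value:
f(7/5) = 5 * (7/5)^2 - 14 * (7/5) + 2
= 49/5 - 98/5 + 2
= -39/5 = -7.80

-7.80


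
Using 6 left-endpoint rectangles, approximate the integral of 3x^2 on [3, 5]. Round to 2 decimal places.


Left Riemann sum uses left endpoints of each subinterval.
Interval: [3, 5], n = 6
dx = (5 - 3) / 6 = 1/3
Left endpoints: [3, 10/3, 11/3, 4, 13/3, 14/3]
f values: [27, 100/3, 121/3, 48, 169/3, 196/3]
Sum = dx * (sum of f values)
= 1/3 * 811/3
= 811/9 ≈ 90.11

90.11


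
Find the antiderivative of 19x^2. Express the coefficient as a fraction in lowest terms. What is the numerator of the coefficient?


Apply the power rule for integration:
integral of ax^n dx = a/(n+1) * x^(n+1) + C
integral of 19x^2 dx
= 19/3 * x^3 + C
The coefficient in lowest terms is 19/3, and its numerator is 19

19


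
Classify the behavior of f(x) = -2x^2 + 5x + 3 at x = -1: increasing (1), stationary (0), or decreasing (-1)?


Compute f'(x) to determine behavior:
f'(x) = -4x + 5
f'(-1) = -4 * (-1) + 5
= 4 + 5
= 9
Since f'(-1) > 0, the function is increasing (1)

1


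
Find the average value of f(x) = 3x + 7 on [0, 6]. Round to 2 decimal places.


Average value = 1/(b-a) * integral from a to b of f(x) dx
First compute the integral of 3x + 7:
F(x) = (3/2)x^2 + 7x
F(6) = 3/2 * 36 + 7 * 6 = 96
F(0) = 3/2 * 0 + 7 * 0 = 0
Integral = 96 - 0 = 96
Average = 96 / (6 - 0) = 96 / 6
= 16 = 16.00

16.00


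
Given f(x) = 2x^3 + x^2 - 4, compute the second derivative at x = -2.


First derivative:
f'(x) = 6x^2 + 2x
Second derivative:
f''(x) = 12x + 2
Substitute x = -2:
f''(-2) = 12 * (-2) + 2
= -24 + 2
= -22

-22


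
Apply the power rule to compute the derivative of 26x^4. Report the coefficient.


We apply the power rule: d/dx [ax^n] = a*n * x^(n-1)
d/dx [26x^4]
= 26 * 4 * x^(4-1)
= 104x^3
The coefficient is 104

104


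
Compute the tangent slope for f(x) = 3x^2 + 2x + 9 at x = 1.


The slope of the tangent line equals f'(x) at the point.
f(x) = 3x^2 + 2x + 9
f'(x) = 6x + 2
At x = 1:
f'(1) = 6 * 1 + 2
= 6 + 2
= 8

8


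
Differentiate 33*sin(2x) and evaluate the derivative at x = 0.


Apply the chain rule to differentiate 33*sin(2x):
d/dx [33*sin(2x)]
= 33 * cos(2x) * d/dx(2x)
= 33 * 2 * cos(2x)
= 66 * cos(2x)
Evaluate at x = 0:
= 66 * cos(0)
= 66 * 1
= 66

66


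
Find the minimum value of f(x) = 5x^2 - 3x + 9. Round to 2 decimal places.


For a quadratic f(x) = ax^2 + bx + c with a > 0, the minimum is at the vertex.
Vertex x-coordinate: x = -b/(2a)
x = -(-3) / (2 * 5)
x = 3/10
Substitute back to find the minimum value:
f(3/10) = 5 * (3/10)^2 - 3 * (3/10) + 9
= 9/20 - 9/10 + 9
= 171/20 = 8.55

8.55


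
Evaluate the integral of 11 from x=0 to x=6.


The integral of a constant k over [a, b] equals k * (b - a).
integral from 0 to 6 of 11 dx
= 11 * (6 - 0)
= 11 * 6
= 66

66


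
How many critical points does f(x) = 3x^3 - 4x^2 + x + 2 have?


Find where f'(x) = 0:
f(x) = 3x^3 - 4x^2 + x + 2
f'(x) = 9x^2 - 8x + 1
This is a quadratic in x. Use the discriminant to count real roots.
Discriminant = (-8)^2 - 4 * 9 * 1
= 64 - 36
= 28
Since discriminant > 0, f'(x) = 0 has 2 real solutions.
Number of critical points: 2

2


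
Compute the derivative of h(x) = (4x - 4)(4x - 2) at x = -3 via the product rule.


Let u(x) = 4x - 4 and v(x) = 4x - 2
u'(x) = 4
v'(x) = 4
Product rule: h'(x) = u'(x)*v(x) + u(x)*v'(x)
= 4 * (4x - 2) + (4x - 4) * 4
At x = -3:
u(-3) = 4 * (-3) - 4 = -16
v(-3) = 4 * (-3) - 2 = -14
h'(-3) = 4 * (-14) + (-16) * 4
= -56 - 64
= -120

-120


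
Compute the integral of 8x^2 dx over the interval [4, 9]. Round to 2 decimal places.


Find the antiderivative of 8x^2:
F(x) = 8/3 * x^3
Apply the Fundamental Theorem of Calculus:
F(9) - F(4)
= 8/3 * 9^3 - 8/3 * 4^3
= 8/3 * (729 - 64)
= 8/3 * 665
= 5320/3 ≈ 1773.33

1773.33


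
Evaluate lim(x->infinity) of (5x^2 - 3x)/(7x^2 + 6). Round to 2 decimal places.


For limits at infinity with equal-degree polynomials,
we compare leading coefficients.
Numerator leading term: 5x^2
Denominator leading term: 7x^2
Divide both by x^2:
lim = (5 - 3/x) / (7 + 6/x^2)
As x -> infinity, the 1/x and 1/x^2 terms vanish:
= 5/7 ≈ 0.71

0.71


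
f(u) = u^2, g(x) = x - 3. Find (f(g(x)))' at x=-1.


Using the chain rule: (f(g(x)))' = f'(g(x)) * g'(x)
First, find g(-1):
g(-1) = 1 * (-1) - 3 = -4
Next, f'(u) = 2u
And g'(x) = 1
So f'(g(-1)) * g'(-1)
= 2 * (-4) * 1
= -8

-8


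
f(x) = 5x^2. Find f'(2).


Differentiate term by term using power and sum rules:
f(x) = 5x^2
f'(x) = 10x
Substitute x = 2:
f'(2) = 10 * 2 + 0
= 20 + 0
= 20

20


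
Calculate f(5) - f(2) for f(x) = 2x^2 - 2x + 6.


Net change = f(b) - f(a)
f(x) = 2x^2 - 2x + 6
Compute f(5):
f(5) = 2 * 5^2 - 2 * 5 + 6
= 50 - 10 + 6
= 46
Compute f(2):
f(2) = 2 * 2^2 - 2 * 2 + 6
= 8 - 4 + 6
= 10
Net change = 46 - 10 = 36

36


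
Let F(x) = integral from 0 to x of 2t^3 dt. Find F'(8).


By the Fundamental Theorem of Calculus (Part 1):
If F(x) = integral from 0 to x of f(t) dt, then F'(x) = f(x)
Here f(t) = 2t^3
So F'(x) = 2x^3
Evaluate at x = 8:
F'(8) = 2 * 8^3
= 2 * 512
= 1024

1024


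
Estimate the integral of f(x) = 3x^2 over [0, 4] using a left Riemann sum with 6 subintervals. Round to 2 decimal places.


Left Riemann sum uses left endpoints of each subinterval.
Interval: [0, 4], n = 6
dx = (4 - 0) / 6 = 2/3
Left endpoints: [0, 2/3, 4/3, 2, 8/3, 10/3]
f values: [0, 4/3, 16/3, 12, 64/3, 100/3]
Sum = dx * (sum of f values)
= 2/3 * 220/3
= 440/9 ≈ 48.89

48.89


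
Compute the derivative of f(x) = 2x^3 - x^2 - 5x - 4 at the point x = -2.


Differentiate f(x) = 2x^3 - x^2 - 5x - 4 term by term:
f'(x) = 6x^2 - 2x - 5
Substitute x = -2:
f'(-2) = 6 * (-2)^2 - 2 * (-2) - 5
= 24 + 4 - 5
= 23

23


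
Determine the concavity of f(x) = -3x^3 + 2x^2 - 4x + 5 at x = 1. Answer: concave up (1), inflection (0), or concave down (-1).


Concavity is determined by the sign of f''(x).
f(x) = -3x^3 + 2x^2 - 4x + 5
f'(x) = -9x^2 + 4x - 4
f''(x) = -18x + 4
f''(1) = -18 * 1 + 4
= -18 + 4
= -14
Since f''(1) < 0, the function is concave down (-1)

-1


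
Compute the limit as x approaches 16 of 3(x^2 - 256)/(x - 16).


Direct substitution gives 0/0, so we factor the numerator.
Factor: 3(x^2 - 256) = 3 * (x - 16)(x + 16)
Cancel the common factor (x - 16):
3(x^2 - 256)/(x - 16) = 3 * (x + 16)
Now substitute x = 16:
= 3 * (16 + 16) = 96

96


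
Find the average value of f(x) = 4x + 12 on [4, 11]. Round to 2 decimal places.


Average value = 1/(b-a) * integral from a to b of f(x) dx
First compute the integral of 4x + 12:
F(x) = 2x^2 + 12x
F(11) = 2 * 121 + 12 * 11 = 374
F(4) = 2 * 16 + 12 * 4 = 80
Integral = 374 - 80 = 294
Average = 294 / (11 - 4) = 294 / 7
= 42 = 42.00

42.00


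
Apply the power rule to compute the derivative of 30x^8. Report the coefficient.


We apply the power rule: d/dx [ax^n] = a*n * x^(n-1)
d/dx [30x^8]
= 30 * 8 * x^(8-1)
= 240x^7
The coefficient is 240

240


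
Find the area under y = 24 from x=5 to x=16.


The area under a constant function y = 24 is a rectangle.
Width = 16 - 5 = 11
Height = 24
Area = width * height
= 11 * 24
= 264

264


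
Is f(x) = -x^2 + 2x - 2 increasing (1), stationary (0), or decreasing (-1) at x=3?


Compute f'(x) to determine behavior:
f'(x) = -2x + 2
f'(3) = -2 * 3 + 2
= -6 + 2
= -4
Since f'(3) < 0, the function is decreasing (-1)

-1


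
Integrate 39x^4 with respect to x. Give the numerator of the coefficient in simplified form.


Apply the power rule for integration:
integral of ax^n dx = a/(n+1) * x^(n+1) + C
integral of 39x^4 dx
= 39/5 * x^5 + C
The coefficient in lowest terms is 39/5, and its numerator is 39

39


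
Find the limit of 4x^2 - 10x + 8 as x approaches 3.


Since polynomials are continuous, we use direct substitution.
lim(x->3) of 4x^2 - 10x + 8
= 4 * 3^2 - 10 * 3 + 8
= 36 - 30 + 8
= 14

14


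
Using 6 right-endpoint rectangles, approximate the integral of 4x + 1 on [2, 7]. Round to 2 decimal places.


Right Riemann sum uses right endpoints of each subinterval.
Interval: [2, 7], n = 6
dx = (7 - 2) / 6 = 5/6
Right endpoints: [17/6, 11/3, 9/2, 16/3, 37/6, 7]
f values: [37/3, 47/3, 19, 67/3, 77/3, 29]
Sum = dx * (sum of f values)
= 5/6 * 124
= 310/3 ≈ 103.33

103.33


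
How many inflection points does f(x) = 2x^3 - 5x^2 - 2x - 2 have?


Inflection points occur where f''(x) = 0 and concavity changes.
f(x) = 2x^3 - 5x^2 - 2x - 2
f'(x) = 6x^2 - 10x - 2
f''(x) = 12x - 10
Set f''(x) = 0:
12x - 10 = 0
x = 10 / 12 = 5/6
Since f''(x) is linear (degree 1), it changes sign at this point.
Therefore there is exactly 1 inflection point.

1


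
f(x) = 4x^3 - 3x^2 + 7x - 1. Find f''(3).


First derivative:
f'(x) = 12x^2 - 6x + 7
Second derivative:
f''(x) = 24x - 6
Substitute x = 3:
f''(3) = 24 * 3 - 6
= 72 - 6
= 66

66


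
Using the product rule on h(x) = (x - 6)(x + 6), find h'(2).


Let u(x) = x - 6 and v(x) = x + 6
u'(x) = 1
v'(x) = 1
Product rule: h'(x) = u'(x)*v(x) + u(x)*v'(x)
= 1 * (x + 6) + (x - 6) * 1
At x = 2:
u(2) = 1 * 2 - 6 = -4
v(2) = 1 * 2 + 6 = 8
h'(2) = 1 * 8 + (-4) * 1
= 8 - 4
= 4

4


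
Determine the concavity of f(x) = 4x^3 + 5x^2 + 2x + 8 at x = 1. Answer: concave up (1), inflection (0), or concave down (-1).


Concavity is determined by the sign of f''(x).
f(x) = 4x^3 + 5x^2 + 2x + 8
f'(x) = 12x^2 + 10x + 2
f''(x) = 24x + 10
f''(1) = 24 * 1 + 10
= 24 + 10
= 34
Since f''(1) > 0, the function is concave up (1)

1


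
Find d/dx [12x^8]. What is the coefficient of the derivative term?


We apply the power rule: d/dx [ax^n] = a*n * x^(n-1)
d/dx [12x^8]
= 12 * 8 * x^(8-1)
= 96x^7
The coefficient is 96

96


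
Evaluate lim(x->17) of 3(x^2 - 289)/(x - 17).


Direct substitution gives 0/0, so we factor the numerator.
Factor: 3(x^2 - 289) = 3 * (x - 17)(x + 17)
Cancel the common factor (x - 17):
3(x^2 - 289)/(x - 17) = 3 * (x + 17)
Now substitute x = 17:
= 3 * (17 + 17) = 102

102


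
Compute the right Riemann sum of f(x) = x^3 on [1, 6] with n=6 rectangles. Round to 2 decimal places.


Right Riemann sum uses right endpoints of each subinterval.
Interval: [1, 6], n = 6
dx = (6 - 1) / 6 = 5/6
Right endpoints: [11/6, 8/3, 7/2, 13/3, 31/6, 6]
f values: [1331/216, 512/27, 343/8, 2197/27, 29791/216, 216]
Sum = dx * (sum of f values)
= 5/6 * 12079/24
= 60395/144 ≈ 419.41

419.41


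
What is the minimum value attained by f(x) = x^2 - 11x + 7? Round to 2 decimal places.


For a quadratic f(x) = ax^2 + bx + c with a > 0, the minimum is at the vertex.
Vertex x-coordinate: x = -b/(2a)
x = -(-11) / (2 * 1)
x = 11/2
Substitute back to find the minimum value:
f(11/2) = 1 * (11/2)^2 - 11 * (11/2) + 7
= 121/4 - 121/2 + 7
= -93/4 = -23.25

-23.25


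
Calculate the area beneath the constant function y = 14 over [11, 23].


The area under a constant function y = 14 is a rectangle.
Width = 23 - 11 = 12
Height = 14
Area = width * height
= 12 * 14
= 168

168


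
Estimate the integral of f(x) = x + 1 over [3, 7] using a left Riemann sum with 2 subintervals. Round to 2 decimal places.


Left Riemann sum uses left endpoints of each subinterval.
Interval: [3, 7], n = 2
dx = (7 - 3) / 2 = 2
Left endpoints: [3, 5]
f values: [4, 6]
Sum = dx * (sum of f values)
= 2 * 10
= 20 = 20.00

20.00


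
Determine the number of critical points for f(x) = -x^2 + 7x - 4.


Find where f'(x) = 0:
f'(x) = -2x + 7
Set f'(x) = 0:
-2x + 7 = 0
x = -7 / (-2) = 7/2
This is a linear equation in x, so there is exactly one solution.
Number of critical points: 1

1


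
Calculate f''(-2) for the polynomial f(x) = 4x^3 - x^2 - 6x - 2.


First derivative:
f'(x) = 12x^2 - 2x - 6
Second derivative:
f''(x) = 24x - 2
Substitute x = -2:
f''(-2) = 24 * (-2) - 2
= -48 - 2
= -50

-50


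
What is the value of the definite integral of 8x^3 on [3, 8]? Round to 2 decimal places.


Find the antiderivative of 8x^3:
F(x) = 8/4 * x^4
Apply the Fundamental Theorem of Calculus:
F(8) - F(3)
= 8/4 * 8^4 - 8/4 * 3^4
= 8/4 * (4096 - 81)
= 8/4 * 4015
= 8030 = 8030.00

8030.00


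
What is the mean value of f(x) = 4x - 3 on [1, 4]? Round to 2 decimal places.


Average value = 1/(b-a) * integral from a to b of f(x) dx
First compute the integral of 4x - 3:
F(x) = 2x^2 - 3x
F(4) = 2 * 16 - 3 * 4 = 20
F(1) = 2 * 1 - 3 * 1 = -1
Integral = 20 - (-1) = 21
Average = 21 / (4 - 1) = 21 / 3
= 7 = 7.00

7.00


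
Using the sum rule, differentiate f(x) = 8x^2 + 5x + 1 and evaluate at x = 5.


Differentiate term by term using power and sum rules:
f(x) = 8x^2 + 5x + 1
f'(x) = 16x + 5
Substitute x = 5:
f'(5) = 16 * 5 + 5
= 80 + 5
= 85

85


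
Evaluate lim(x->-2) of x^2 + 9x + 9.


Since polynomials are continuous, we use direct substitution.
lim(x->-2) of x^2 + 9x + 9
= 1 * (-2)^2 + 9 * (-2) + 9
= 4 - 18 + 9
= -5

-5


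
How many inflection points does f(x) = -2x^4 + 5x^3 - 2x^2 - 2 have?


Inflection points occur where f''(x) = 0 and concavity changes.
f(x) = -2x^4 + 5x^3 - 2x^2 - 2
f'(x) = -8x^3 + 15x^2 - 4x
f''(x) = -24x^2 + 30x - 4
This is a quadratic in x. Use the discriminant to count real roots.
Discriminant = (30)^2 - 4 * (-24) * (-4)
= 900 - 384
= 516
Since discriminant > 0, f''(x) = 0 has 2 distinct real solutions.
A quadratic with two distinct real roots changes sign at each root, so concavity changes at both.
Number of inflection points: 2

2


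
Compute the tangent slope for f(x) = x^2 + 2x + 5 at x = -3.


The slope of the tangent line equals f'(x) at the point.
f(x) = x^2 + 2x + 5
f'(x) = 2x + 2
At x = -3:
f'(-3) = 2 * (-3) + 2
= -6 + 2
= -4

-4


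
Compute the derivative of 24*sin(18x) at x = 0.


Apply the chain rule to differentiate 24*sin(18x):
d/dx [24*sin(18x)]
= 24 * cos(18x) * d/dx(18x)
= 24 * 18 * cos(18x)
= 432 * cos(18x)
Evaluate at x = 0:
= 432 * cos(0)
= 432 * 1
= 432

432


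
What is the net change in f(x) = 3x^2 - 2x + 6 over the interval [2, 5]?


Net change = f(b) - f(a)
f(x) = 3x^2 - 2x + 6
Compute f(5):
f(5) = 3 * 5^2 - 2 * 5 + 6
= 75 - 10 + 6
= 71
Compute f(2):
f(2) = 3 * 2^2 - 2 * 2 + 6
= 12 - 4 + 6
= 14
Net change = 71 - 14 = 57

57


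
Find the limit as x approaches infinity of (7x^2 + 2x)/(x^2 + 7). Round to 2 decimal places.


For limits at infinity with equal-degree polynomials,
we compare leading coefficients.
Numerator leading term: 7x^2
Denominator leading term: x^2
Divide both by x^2:
lim = (7 + 2/x) / (1 + 7/x^2)
As x -> infinity, the 1/x and 1/x^2 terms vanish:
= 7/1 = 7 = 7.00

7.00


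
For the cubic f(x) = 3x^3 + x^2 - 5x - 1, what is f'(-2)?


Differentiate f(x) = 3x^3 + x^2 - 5x - 1 term by term:
f'(x) = 9x^2 + 2x - 5
Substitute x = -2:
f'(-2) = 9 * (-2)^2 + 2 * (-2) - 5
= 36 - 4 - 5
= 27

27


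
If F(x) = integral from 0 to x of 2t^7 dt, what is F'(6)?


By the Fundamental Theorem of Calculus (Part 1):
If F(x) = integral from 0 to x of f(t) dt, then F'(x) = f(x)
Here f(t) = 2t^7
So F'(x) = 2x^7
Evaluate at x = 6:
F'(6) = 2 * 6^7
= 2 * 279936
= 559872

559872


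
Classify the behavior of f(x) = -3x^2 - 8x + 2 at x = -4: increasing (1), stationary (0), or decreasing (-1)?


Compute f'(x) to determine behavior:
f'(x) = -6x - 8
f'(-4) = -6 * (-4) - 8
= 24 - 8
= 16
Since f'(-4) > 0, the function is increasing (1)

1


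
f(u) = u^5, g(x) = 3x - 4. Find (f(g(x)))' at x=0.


Using the chain rule: (f(g(x)))' = f'(g(x)) * g'(x)
First, find g(0):
g(0) = 3 * 0 - 4 = -4
Next, f'(u) = 5u^4
And g'(x) = 3
So f'(g(0)) * g'(0)
= 5 * (-4)^4 * 3
= 5 * 256 * 3
= 3840

3840


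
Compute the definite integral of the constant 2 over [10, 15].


The integral of a constant k over [a, b] equals k * (b - a).
integral from 10 to 15 of 2 dx
= 2 * (15 - 10)
= 2 * 5
= 10

10


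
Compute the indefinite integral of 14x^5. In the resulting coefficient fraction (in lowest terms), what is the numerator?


Apply the power rule for integration:
integral of ax^n dx = a/(n+1) * x^(n+1) + C
integral of 14x^5 dx
= 14/6 * x^6 + C
= 7/3 * x^6 + C
The coefficient in lowest terms is 7/3, and its numerator is 7

7


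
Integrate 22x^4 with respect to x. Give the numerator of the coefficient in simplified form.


Apply the power rule for integration:
integral of ax^n dx = a/(n+1) * x^(n+1) + C
integral of 22x^4 dx
= 22/5 * x^5 + C
The coefficient in lowest terms is 22/5, and its numerator is 22

22


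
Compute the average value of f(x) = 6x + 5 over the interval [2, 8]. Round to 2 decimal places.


Average value = 1/(b-a) * integral from a to b of f(x) dx
First compute the integral of 6x + 5:
F(x) = 3x^2 + 5x
F(8) = 3 * 64 + 5 * 8 = 232
F(2) = 3 * 4 + 5 * 2 = 22
Integral = 232 - 22 = 210
Average = 210 / (8 - 2) = 210 / 6
= 35 = 35.00

35.00


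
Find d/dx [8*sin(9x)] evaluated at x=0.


Apply the chain rule to differentiate 8*sin(9x):
d/dx [8*sin(9x)]
= 8 * cos(9x) * d/dx(9x)
= 8 * 9 * cos(9x)
= 72 * cos(9x)
Evaluate at x = 0:
= 72 * cos(0)
= 72 * 1
= 72

72


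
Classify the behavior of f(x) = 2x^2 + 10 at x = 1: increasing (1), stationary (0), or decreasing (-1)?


Compute f'(x) to determine behavior:
f'(x) = 4x
f'(1) = 4 * 1 + 0
= 4 + 0
= 4
Since f'(1) > 0, the function is increasing (1)

1


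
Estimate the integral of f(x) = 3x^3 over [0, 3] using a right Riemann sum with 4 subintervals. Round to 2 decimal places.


Right Riemann sum uses right endpoints of each subinterval.
Interval: [0, 3], n = 4
dx = (3 - 0) / 4 = 3/4
Right endpoints: [3/4, 3/2, 9/4, 3]
f values: [81/64, 81/8, 2187/64, 81]
Sum = dx * (sum of f values)
= 3/4 * 2025/16
= 6075/64 ≈ 94.92

94.92


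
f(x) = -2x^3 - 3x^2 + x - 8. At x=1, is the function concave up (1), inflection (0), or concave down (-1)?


Concavity is determined by the sign of f''(x).
f(x) = -2x^3 - 3x^2 + x - 8
f'(x) = -6x^2 - 6x + 1
f''(x) = -12x - 6
f''(1) = -12 * 1 - 6
= -12 - 6
= -18
Since f''(1) < 0, the function is concave down (-1)

-1


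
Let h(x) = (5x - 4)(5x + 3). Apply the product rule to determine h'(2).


Let u(x) = 5x - 4 and v(x) = 5x + 3
u'(x) = 5
v'(x) = 5
Product rule: h'(x) = u'(x)*v(x) + u(x)*v'(x)
= 5 * (5x + 3) + (5x - 4) * 5
At x = 2:
u(2) = 5 * 2 - 4 = 6
v(2) = 5 * 2 + 3 = 13
h'(2) = 5 * 13 + 6 * 5
= 65 + 30
= 95

95


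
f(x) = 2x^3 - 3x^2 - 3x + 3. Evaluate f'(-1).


Differentiate f(x) = 2x^3 - 3x^2 - 3x + 3 term by term:
f'(x) = 6x^2 - 6x - 3
Substitute x = -1:
f'(-1) = 6 * (-1)^2 - 6 * (-1) - 3
= 6 + 6 - 3
= 9

9


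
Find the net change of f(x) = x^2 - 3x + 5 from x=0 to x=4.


Net change = f(b) - f(a)
f(x) = x^2 - 3x + 5
Compute f(4):
f(4) = 1 * 4^2 - 3 * 4 + 5
= 16 - 12 + 5
= 9
Compute f(0):
f(0) = 1 * 0^2 - 3 * 0 + 5
= 0 + 0 + 5
= 5
Net change = 9 - 5 = 4

4


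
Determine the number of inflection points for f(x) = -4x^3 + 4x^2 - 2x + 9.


Inflection points occur where f''(x) = 0 and concavity changes.
f(x) = -4x^3 + 4x^2 - 2x + 9
f'(x) = -12x^2 + 8x - 2
f''(x) = -24x + 8
Set f''(x) = 0:
-24x + 8 = 0
x = -8 / (-24) = 1/3
Since f''(x) is linear (degree 1), it changes sign at this point.
Therefore there is exactly 1 inflection point.

1


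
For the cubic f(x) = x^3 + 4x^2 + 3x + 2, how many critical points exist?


Find where f'(x) = 0:
f(x) = x^3 + 4x^2 + 3x + 2
f'(x) = 3x^2 + 8x + 3
This is a quadratic in x. Use the discriminant to count real roots.
Discriminant = (8)^2 - 4 * 3 * 3
= 64 - 36
= 28
Since discriminant > 0, f'(x) = 0 has 2 real solutions.
Number of critical points: 2

2


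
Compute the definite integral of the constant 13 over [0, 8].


The integral of a constant k over [a, b] equals k * (b - a).
integral from 0 to 8 of 13 dx
= 13 * (8 - 0)
= 13 * 8
= 104

104


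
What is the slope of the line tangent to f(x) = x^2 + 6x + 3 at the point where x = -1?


The slope of the tangent line equals f'(x) at the point.
f(x) = x^2 + 6x + 3
f'(x) = 2x + 6
At x = -1:
f'(-1) = 2 * (-1) + 6
= -2 + 6
= 4

4


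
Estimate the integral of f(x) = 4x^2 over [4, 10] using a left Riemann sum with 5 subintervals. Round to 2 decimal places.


Left Riemann sum uses left endpoints of each subinterval.
Interval: [4, 10], n = 5
dx = (10 - 4) / 5 = 6/5
Left endpoints: [4, 26/5, 32/5, 38/5, 44/5]
f values: [64, 2704/25, 4096/25, 5776/25, 7744/25]
Sum = dx * (sum of f values)
= 6/5 * 4384/5
= 26304/25 = 1052.16

1052.16


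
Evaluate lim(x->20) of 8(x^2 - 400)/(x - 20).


Direct substitution gives 0/0, so we factor the numerator.
Factor: 8(x^2 - 400) = 8 * (x - 20)(x + 20)
Cancel the common factor (x - 20):
8(x^2 - 400)/(x - 20) = 8 * (x + 20)
Now substitute x = 20:
= 8 * (20 + 20) = 320

320


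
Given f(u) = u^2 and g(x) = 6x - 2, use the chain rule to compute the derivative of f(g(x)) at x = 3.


Using the chain rule: (f(g(x)))' = f'(g(x)) * g'(x)
First, find g(3):
g(3) = 6 * 3 - 2 = 16
Next, f'(u) = 2u
And g'(x) = 6
So f'(g(3)) * g'(3)
= 2 * 16 * 6
= 192

192


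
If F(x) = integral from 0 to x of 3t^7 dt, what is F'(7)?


By the Fundamental Theorem of Calculus (Part 1):
If F(x) = integral from 0 to x of f(t) dt, then F'(x) = f(x)
Here f(t) = 3t^7
So F'(x) = 3x^7
Evaluate at x = 7:
F'(7) = 3 * 7^7
= 3 * 823543
= 2470629

2470629


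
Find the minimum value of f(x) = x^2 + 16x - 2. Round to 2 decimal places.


For a quadratic f(x) = ax^2 + bx + c with a > 0, the minimum is at the vertex.
Vertex x-coordinate: x = -b/(2a)
x = -(16) / (2 * 1)
x = -16/2 = -8
Substitute back to find the minimum value:
f(-8) = 1 * (-8)^2 + 16 * (-8) - 2
= 64 - 128 - 2
= -66 = -66.00

-66.00


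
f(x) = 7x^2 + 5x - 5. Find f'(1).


Differentiate term by term using power and sum rules:
f(x) = 7x^2 + 5x - 5
f'(x) = 14x + 5
Substitute x = 1:
f'(1) = 14 * 1 + 5
= 14 + 5
= 19

19


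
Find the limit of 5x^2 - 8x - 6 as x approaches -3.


Since polynomials are continuous, we use direct substitution.
lim(x->-3) of 5x^2 - 8x - 6
= 5 * (-3)^2 - 8 * (-3) - 6
= 45 + 24 - 6
= 63

63


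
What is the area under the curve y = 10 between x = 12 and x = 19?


The area under a constant function y = 10 is a rectangle.
Width = 19 - 12 = 7
Height = 10
Area = width * height
= 7 * 10
= 70

70


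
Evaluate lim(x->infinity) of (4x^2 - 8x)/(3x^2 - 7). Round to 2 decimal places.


For limits at infinity with equal-degree polynomials,
we compare leading coefficients.
Numerator leading term: 4x^2
Denominator leading term: 3x^2
Divide both by x^2:
lim = (4 - 8/x) / (3 - 7/x^2)
As x -> infinity, the 1/x and 1/x^2 terms vanish:
= 4/3 ≈ 1.33

1.33


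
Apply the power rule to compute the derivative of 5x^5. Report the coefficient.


We apply the power rule: d/dx [ax^n] = a*n * x^(n-1)
d/dx [5x^5]
= 5 * 5 * x^(5-1)
= 25x^4
The coefficient is 25

25


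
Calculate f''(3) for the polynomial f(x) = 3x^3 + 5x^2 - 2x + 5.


First derivative:
f'(x) = 9x^2 + 10x - 2
Second derivative:
f''(x) = 18x + 10
Substitute x = 3:
f''(3) = 18 * 3 + 10
= 54 + 10
= 64

64


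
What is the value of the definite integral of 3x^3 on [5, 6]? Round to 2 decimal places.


Find the antiderivative of 3x^3:
F(x) = 3/4 * x^4
Apply the Fundamental Theorem of Calculus:
F(6) - F(5)
= 3/4 * 6^4 - 3/4 * 5^4
= 3/4 * (1296 - 625)
= 3/4 * 671
= 2013/4 = 503.25

503.25


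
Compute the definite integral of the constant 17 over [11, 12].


The integral of a constant k over [a, b] equals k * (b - a).
integral from 11 to 12 of 17 dx
= 17 * (12 - 11)
= 17 * 1
= 17

17


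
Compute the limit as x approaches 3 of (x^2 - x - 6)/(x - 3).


Direct substitution gives 0/0, so we factor the numerator.
Factor: (x^2 - x - 6) = (x - 3)(x + 2)
Cancel the common factor (x - 3):
(x^2 - x - 6)/(x - 3) = (x + 2)
Now substitute x = 3:
= (3) - (-2) = 5

5


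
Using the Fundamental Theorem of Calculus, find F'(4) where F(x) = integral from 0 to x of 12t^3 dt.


By the Fundamental Theorem of Calculus (Part 1):
If F(x) = integral from 0 to x of f(t) dt, then F'(x) = f(x)
Here f(t) = 12t^3
So F'(x) = 12x^3
Evaluate at x = 4:
F'(4) = 12 * 4^3
= 12 * 64
= 768

768


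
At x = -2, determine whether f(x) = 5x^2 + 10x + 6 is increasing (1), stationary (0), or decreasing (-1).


Compute f'(x) to determine behavior:
f'(x) = 10x + 10
f'(-2) = 10 * (-2) + 10
= -20 + 10
= -10
Since f'(-2) < 0, the function is decreasing (-1)

-1


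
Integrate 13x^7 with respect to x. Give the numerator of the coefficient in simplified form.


Apply the power rule for integration:
integral of ax^n dx = a/(n+1) * x^(n+1) + C
integral of 13x^7 dx
= 13/8 * x^8 + C
The coefficient in lowest terms is 13/8, and its numerator is 13

13


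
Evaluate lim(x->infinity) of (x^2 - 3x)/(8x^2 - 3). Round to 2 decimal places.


For limits at infinity with equal-degree polynomials,
we compare leading coefficients.
Numerator leading term: x^2
Denominator leading term: 8x^2
Divide both by x^2:
lim = (1 - 3/x) / (8 - 3/x^2)
As x -> infinity, the 1/x and 1/x^2 terms vanish:
= 1/8 ≈ 0.13

0.13


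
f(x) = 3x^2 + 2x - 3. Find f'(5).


Differentiate term by term using power and sum rules:
f(x) = 3x^2 + 2x - 3
f'(x) = 6x + 2
Substitute x = 5:
f'(5) = 6 * 5 + 2
= 30 + 2
= 32

32


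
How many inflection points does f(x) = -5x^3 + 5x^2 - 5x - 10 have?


Inflection points occur where f''(x) = 0 and concavity changes.
f(x) = -5x^3 + 5x^2 - 5x - 10
f'(x) = -15x^2 + 10x - 5
f''(x) = -30x + 10
Set f''(x) = 0:
-30x + 10 = 0
x = -10 / (-30) = 1/3
Since f''(x) is linear (degree 1), it changes sign at this point.
Therefore there is exactly 1 inflection point.

1


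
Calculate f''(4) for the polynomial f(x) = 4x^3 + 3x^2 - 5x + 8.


First derivative:
f'(x) = 12x^2 + 6x - 5
Second derivative:
f''(x) = 24x + 6
Substitute x = 4:
f''(4) = 24 * 4 + 6
= 96 + 6
= 102

102


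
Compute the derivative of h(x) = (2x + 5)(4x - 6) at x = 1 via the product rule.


Let u(x) = 2x + 5 and v(x) = 4x - 6
u'(x) = 2
v'(x) = 4
Product rule: h'(x) = u'(x)*v(x) + u(x)*v'(x)
= 2 * (4x - 6) + (2x + 5) * 4
At x = 1:
u(1) = 2 * 1 + 5 = 7
v(1) = 4 * 1 - 6 = -2
h'(1) = 2 * (-2) + 7 * 4
= -4 + 28
= 24

24


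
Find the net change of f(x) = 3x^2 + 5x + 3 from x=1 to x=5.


Net change = f(b) - f(a)
f(x) = 3x^2 + 5x + 3
Compute f(5):
f(5) = 3 * 5^2 + 5 * 5 + 3
= 75 + 25 + 3
= 103
Compute f(1):
f(1) = 3 * 1^2 + 5 * 1 + 3
= 3 + 5 + 3
= 11
Net change = 103 - 11 = 92

92


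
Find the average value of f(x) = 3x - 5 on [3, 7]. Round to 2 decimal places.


Average value = 1/(b-a) * integral from a to b of f(x) dx
First compute the integral of 3x - 5:
F(x) = (3/2)x^2 - 5x
F(7) = 3/2 * 49 - 5 * 7 = 77/2
F(3) = 3/2 * 9 - 5 * 3 = -3/2
Integral = 77/2 - (-3/2) = 40
Average = 40 / (7 - 3) = 40 / 4
= 10 = 10.00

10.00


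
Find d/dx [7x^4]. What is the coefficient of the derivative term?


We apply the power rule: d/dx [ax^n] = a*n * x^(n-1)
d/dx [7x^4]
= 7 * 4 * x^(4-1)
= 28x^3
The coefficient is 28

28


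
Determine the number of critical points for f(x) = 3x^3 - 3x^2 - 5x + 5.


Find where f'(x) = 0:
f(x) = 3x^3 - 3x^2 - 5x + 5
f'(x) = 9x^2 - 6x - 5
This is a quadratic in x. Use the discriminant to count real roots.
Discriminant = (-6)^2 - 4 * 9 * (-5)
= 36 - (-180)
= 216
Since discriminant > 0, f'(x) = 0 has 2 real solutions.
Number of critical points: 2

2


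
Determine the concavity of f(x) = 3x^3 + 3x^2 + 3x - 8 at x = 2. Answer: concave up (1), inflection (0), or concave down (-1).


Concavity is determined by the sign of f''(x).
f(x) = 3x^3 + 3x^2 + 3x - 8
f'(x) = 9x^2 + 6x + 3
f''(x) = 18x + 6
f''(2) = 18 * 2 + 6
= 36 + 6
= 42
Since f''(2) > 0, the function is concave up (1)

1


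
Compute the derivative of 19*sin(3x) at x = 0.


Apply the chain rule to differentiate 19*sin(3x):
d/dx [19*sin(3x)]
= 19 * cos(3x) * d/dx(3x)
= 19 * 3 * cos(3x)
= 57 * cos(3x)
Evaluate at x = 0:
= 57 * cos(0)
= 57 * 1
= 57

57


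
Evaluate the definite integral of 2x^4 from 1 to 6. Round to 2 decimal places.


Find the antiderivative of 2x^4:
F(x) = 2/5 * x^5
Apply the Fundamental Theorem of Calculus:
F(6) - F(1)
= 2/5 * 6^5 - 2/5 * 1^5
= 2/5 * (7776 - 1)
= 2/5 * 7775
= 3110 = 3110.00

3110.00


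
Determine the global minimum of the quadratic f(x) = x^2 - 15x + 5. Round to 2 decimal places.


For a quadratic f(x) = ax^2 + bx + c with a > 0, the minimum is at the vertex.
Vertex x-coordinate: x = -b/(2a)
x = -(-15) / (2 * 1)
x = 15/2
Substitute back to find the minimum value:
f(15/2) = 1 * (15/2)^2 - 15 * (15/2) + 5
= 225/4 - 225/2 + 5
= -205/4 = -51.25

-51.25


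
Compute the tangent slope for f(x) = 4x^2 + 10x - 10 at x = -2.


The slope of the tangent line equals f'(x) at the point.
f(x) = 4x^2 + 10x - 10
f'(x) = 8x + 10
At x = -2:
f'(-2) = 8 * (-2) + 10
= -16 + 10
= -6

-6


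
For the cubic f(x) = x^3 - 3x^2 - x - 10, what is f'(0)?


Differentiate f(x) = x^3 - 3x^2 - x - 10 term by term:
f'(x) = 3x^2 - 6x - 1
Substitute x = 0:
f'(0) = 3 * 0^2 - 6 * 0 - 1
= 0 + 0 - 1
= -1

-1


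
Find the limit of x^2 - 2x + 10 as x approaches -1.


Since polynomials are continuous, we use direct substitution.
lim(x->-1) of x^2 - 2x + 10
= 1 * (-1)^2 - 2 * (-1) + 10
= 1 + 2 + 10
= 13

13


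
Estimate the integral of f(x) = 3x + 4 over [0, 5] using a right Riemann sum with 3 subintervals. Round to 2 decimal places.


Right Riemann sum uses right endpoints of each subinterval.
Interval: [0, 5], n = 3
dx = (5 - 0) / 3 = 5/3
Right endpoints: [5/3, 10/3, 5]
f values: [9, 14, 19]
Sum = dx * (sum of f values)
= 5/3 * 42
= 70 = 70.00

70.00


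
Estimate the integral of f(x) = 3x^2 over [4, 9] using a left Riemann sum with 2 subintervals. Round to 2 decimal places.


Left Riemann sum uses left endpoints of each subinterval.
Interval: [4, 9], n = 2
dx = (9 - 4) / 2 = 5/2
Left endpoints: [4, 13/2]
f values: [48, 507/4]
Sum = dx * (sum of f values)
= 5/2 * 699/4
= 3495/8 ≈ 436.88

436.88


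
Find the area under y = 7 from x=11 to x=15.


The area under a constant function y = 7 is a rectangle.
Width = 15 - 11 = 4
Height = 7
Area = width * height
= 4 * 7
= 28

28


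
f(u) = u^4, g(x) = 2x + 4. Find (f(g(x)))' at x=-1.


Using the chain rule: (f(g(x)))' = f'(g(x)) * g'(x)
First, find g(-1):
g(-1) = 2 * (-1) + 4 = 2
Next, f'(u) = 4u^3
And g'(x) = 2
So f'(g(-1)) * g'(-1)
= 4 * 2^3 * 2
= 4 * 8 * 2
= 64

64


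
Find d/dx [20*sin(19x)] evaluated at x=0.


Apply the chain rule to differentiate 20*sin(19x):
d/dx [20*sin(19x)]
= 20 * cos(19x) * d/dx(19x)
= 20 * 19 * cos(19x)
= 380 * cos(19x)
Evaluate at x = 0:
= 380 * cos(0)
= 380 * 1
= 380

380


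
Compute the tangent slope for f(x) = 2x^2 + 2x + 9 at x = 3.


The slope of the tangent line equals f'(x) at the point.
f(x) = 2x^2 + 2x + 9
f'(x) = 4x + 2
At x = 3:
f'(3) = 4 * 3 + 2
= 12 + 2
= 14

14


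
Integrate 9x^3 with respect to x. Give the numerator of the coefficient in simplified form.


Apply the power rule for integration:
integral of ax^n dx = a/(n+1) * x^(n+1) + C
integral of 9x^3 dx
= 9/4 * x^4 + C
The coefficient in lowest terms is 9/4, and its numerator is 9

9


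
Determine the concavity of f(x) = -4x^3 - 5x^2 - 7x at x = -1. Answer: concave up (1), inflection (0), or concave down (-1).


Concavity is determined by the sign of f''(x).
f(x) = -4x^3 - 5x^2 - 7x
f'(x) = -12x^2 - 10x - 7
f''(x) = -24x - 10
f''(-1) = -24 * (-1) - 10
= 24 - 10
= 14
Since f''(-1) > 0, the function is concave up (1)

1


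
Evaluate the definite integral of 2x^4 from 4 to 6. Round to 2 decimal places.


Find the antiderivative of 2x^4:
F(x) = 2/5 * x^5
Apply the Fundamental Theorem of Calculus:
F(6) - F(4)
= 2/5 * 6^5 - 2/5 * 4^5
= 2/5 * (7776 - 1024)
= 2/5 * 6752
= 13504/5 = 2700.80

2700.80


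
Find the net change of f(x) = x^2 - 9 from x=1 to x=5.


Net change = f(b) - f(a)
f(x) = x^2 - 9
Compute f(5):
f(5) = 1 * 5^2 + 0 * 5 - 9
= 25 + 0 - 9
= 16
Compute f(1):
f(1) = 1 * 1^2 + 0 * 1 - 9
= 1 + 0 - 9
= -8
Net change = 16 - (-8) = 24

24


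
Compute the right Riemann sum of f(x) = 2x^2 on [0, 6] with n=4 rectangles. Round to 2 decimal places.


Right Riemann sum uses right endpoints of each subinterval.
Interval: [0, 6], n = 4
dx = (6 - 0) / 4 = 3/2
Right endpoints: [3/2, 3, 9/2, 6]
f values: [9/2, 18, 81/2, 72]
Sum = dx * (sum of f values)
= 3/2 * 135
= 405/2 = 202.50

202.50


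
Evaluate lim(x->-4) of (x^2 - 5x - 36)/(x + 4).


Direct substitution gives 0/0, so we factor the numerator.
Factor: (x^2 - 5x - 36) = (x + 4)(x - 9)
Cancel the common factor (x + 4):
(x^2 - 5x - 36)/(x + 4) = (x - 9)
Now substitute x = -4:
= (-4) - (9) = -13

-13


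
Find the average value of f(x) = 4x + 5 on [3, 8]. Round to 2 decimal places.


Average value = 1/(b-a) * integral from a to b of f(x) dx
First compute the integral of 4x + 5:
F(x) = 2x^2 + 5x
F(8) = 2 * 64 + 5 * 8 = 168
F(3) = 2 * 9 + 5 * 3 = 33
Integral = 168 - 33 = 135
Average = 135 / (8 - 3) = 135 / 5
= 27 = 27.00

27.00


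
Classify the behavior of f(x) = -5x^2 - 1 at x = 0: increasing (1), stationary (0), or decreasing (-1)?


Compute f'(x) to determine behavior:
f'(x) = -10x
f'(0) = -10 * 0 + 0
= 0 + 0
= 0
Since f'(0) = 0, the function is stationary (0)

0


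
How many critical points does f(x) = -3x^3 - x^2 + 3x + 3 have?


Find where f'(x) = 0:
f(x) = -3x^3 - x^2 + 3x + 3
f'(x) = -9x^2 - 2x + 3
This is a quadratic in x. Use the discriminant to count real roots.
Discriminant = (-2)^2 - 4 * (-9) * 3
= 4 - (-108)
= 112
Since discriminant > 0, f'(x) = 0 has 2 real solutions.
Number of critical points: 2

2


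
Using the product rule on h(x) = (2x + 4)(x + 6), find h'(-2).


Let u(x) = 2x + 4 and v(x) = x + 6
u'(x) = 2
v'(x) = 1
Product rule: h'(x) = u'(x)*v(x) + u(x)*v'(x)
= 2 * (x + 6) + (2x + 4) * 1
At x = -2:
u(-2) = 2 * (-2) + 4 = 0
v(-2) = 1 * (-2) + 6 = 4
h'(-2) = 2 * 4 + 0 * 1
= 8 + 0
= 8

8


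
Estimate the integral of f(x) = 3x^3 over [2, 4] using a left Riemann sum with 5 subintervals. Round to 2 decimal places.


Left Riemann sum uses left endpoints of each subinterval.
Interval: [2, 4], n = 5
dx = (4 - 2) / 5 = 2/5
Left endpoints: [2, 12/5, 14/5, 16/5, 18/5]
f values: [24, 5184/125, 8232/125, 12288/125, 17496/125]
Sum = dx * (sum of f values)
= 2/5 * 1848/5
= 3696/25 = 147.84

147.84


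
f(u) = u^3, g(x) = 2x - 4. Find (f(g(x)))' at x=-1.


Using the chain rule: (f(g(x)))' = f'(g(x)) * g'(x)
First, find g(-1):
g(-1) = 2 * (-1) - 4 = -6
Next, f'(u) = 3u^2
And g'(x) = 2
So f'(g(-1)) * g'(-1)
= 3 * (-6)^2 * 2
= 3 * 36 * 2
= 216

216


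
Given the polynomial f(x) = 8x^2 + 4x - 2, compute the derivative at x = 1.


Differentiate term by term using power and sum rules:
f(x) = 8x^2 + 4x - 2
f'(x) = 16x + 4
Substitute x = 1:
f'(1) = 16 * 1 + 4
= 16 + 4
= 20

20


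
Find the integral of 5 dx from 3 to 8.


The integral of a constant k over [a, b] equals k * (b - a).
integral from 3 to 8 of 5 dx
= 5 * (8 - 3)
= 5 * 5
= 25

25
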